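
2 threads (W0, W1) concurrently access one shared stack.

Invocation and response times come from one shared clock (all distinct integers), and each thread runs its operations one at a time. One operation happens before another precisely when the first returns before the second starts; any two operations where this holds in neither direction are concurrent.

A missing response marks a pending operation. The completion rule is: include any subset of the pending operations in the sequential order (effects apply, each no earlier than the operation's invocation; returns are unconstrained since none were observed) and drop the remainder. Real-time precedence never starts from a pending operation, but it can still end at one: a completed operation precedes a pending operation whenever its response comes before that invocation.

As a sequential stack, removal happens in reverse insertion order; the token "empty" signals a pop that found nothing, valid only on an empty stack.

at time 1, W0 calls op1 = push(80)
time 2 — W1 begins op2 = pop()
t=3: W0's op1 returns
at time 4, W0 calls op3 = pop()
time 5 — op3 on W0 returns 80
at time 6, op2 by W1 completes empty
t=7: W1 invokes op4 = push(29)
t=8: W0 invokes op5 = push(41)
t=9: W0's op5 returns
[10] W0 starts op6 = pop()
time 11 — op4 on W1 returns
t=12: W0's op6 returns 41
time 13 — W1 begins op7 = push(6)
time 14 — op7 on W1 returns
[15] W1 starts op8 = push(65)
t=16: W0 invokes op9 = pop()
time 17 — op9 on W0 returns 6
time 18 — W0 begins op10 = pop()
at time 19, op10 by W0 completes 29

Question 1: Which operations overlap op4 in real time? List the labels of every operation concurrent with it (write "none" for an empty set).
concurrent with op4 ([7,11]): every op whose interval crosses 7..11
op1 [1,3]: before
op2 [2,6]: before
op3 [4,5]: before
op5 [8,9]: concurrent
op6 [10,12]: concurrent
op7 [13,14]: after
op8 [15,…): after
op9 [16,17]: after
op10 [18,19]: after

op5, op6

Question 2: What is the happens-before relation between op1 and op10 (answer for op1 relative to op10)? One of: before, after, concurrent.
op1 spans [1,3], op10 spans [18,19]
resp(op1)=3 < inv(op10)=18

before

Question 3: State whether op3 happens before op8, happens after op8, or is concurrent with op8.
op3 spans [4,5], op8 spans [15,…)
resp(op3)=5 < inv(op8)=15

before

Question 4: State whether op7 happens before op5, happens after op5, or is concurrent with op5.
op7 spans [13,14], op5 spans [8,9]
resp(op5)=9 < inv(op7)=13

after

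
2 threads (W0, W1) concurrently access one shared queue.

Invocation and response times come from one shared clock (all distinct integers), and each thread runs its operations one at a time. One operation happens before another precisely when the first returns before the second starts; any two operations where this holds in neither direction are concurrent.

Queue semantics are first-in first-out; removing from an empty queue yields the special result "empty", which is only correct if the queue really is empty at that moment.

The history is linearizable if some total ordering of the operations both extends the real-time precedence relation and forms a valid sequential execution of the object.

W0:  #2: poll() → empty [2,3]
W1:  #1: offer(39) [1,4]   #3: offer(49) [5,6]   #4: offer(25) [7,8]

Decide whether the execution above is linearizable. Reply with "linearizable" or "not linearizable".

one valid linearization: #2, #1, #3, #4
step 1: #2 poll() → empty — queue <>
step 2: #1 offer(39) — queue <39>
step 3: #3 offer(49) — queue <39,49>
step 4: #4 offer(25) — queue <39,49,25>

linearizable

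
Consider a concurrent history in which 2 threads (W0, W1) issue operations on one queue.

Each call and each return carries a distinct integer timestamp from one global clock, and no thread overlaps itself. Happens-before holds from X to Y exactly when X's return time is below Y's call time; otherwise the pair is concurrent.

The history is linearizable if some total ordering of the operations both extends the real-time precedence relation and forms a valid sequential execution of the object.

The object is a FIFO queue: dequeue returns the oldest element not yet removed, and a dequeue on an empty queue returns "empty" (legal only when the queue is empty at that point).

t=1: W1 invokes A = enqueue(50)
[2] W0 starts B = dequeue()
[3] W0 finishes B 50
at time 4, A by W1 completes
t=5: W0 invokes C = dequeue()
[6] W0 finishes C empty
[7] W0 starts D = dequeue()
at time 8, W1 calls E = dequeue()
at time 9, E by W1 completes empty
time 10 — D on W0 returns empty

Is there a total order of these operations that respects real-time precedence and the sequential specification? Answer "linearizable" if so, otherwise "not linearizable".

a witness: A, B, C, D, E
1. A enqueue(50), leaving queue <50>
2. B dequeue() → 50, leaving queue <>
3. C dequeue() → empty, leaving queue <>
4. D dequeue() → empty, leaving queue <>
5. E dequeue() → empty, leaving queue <>

linearizable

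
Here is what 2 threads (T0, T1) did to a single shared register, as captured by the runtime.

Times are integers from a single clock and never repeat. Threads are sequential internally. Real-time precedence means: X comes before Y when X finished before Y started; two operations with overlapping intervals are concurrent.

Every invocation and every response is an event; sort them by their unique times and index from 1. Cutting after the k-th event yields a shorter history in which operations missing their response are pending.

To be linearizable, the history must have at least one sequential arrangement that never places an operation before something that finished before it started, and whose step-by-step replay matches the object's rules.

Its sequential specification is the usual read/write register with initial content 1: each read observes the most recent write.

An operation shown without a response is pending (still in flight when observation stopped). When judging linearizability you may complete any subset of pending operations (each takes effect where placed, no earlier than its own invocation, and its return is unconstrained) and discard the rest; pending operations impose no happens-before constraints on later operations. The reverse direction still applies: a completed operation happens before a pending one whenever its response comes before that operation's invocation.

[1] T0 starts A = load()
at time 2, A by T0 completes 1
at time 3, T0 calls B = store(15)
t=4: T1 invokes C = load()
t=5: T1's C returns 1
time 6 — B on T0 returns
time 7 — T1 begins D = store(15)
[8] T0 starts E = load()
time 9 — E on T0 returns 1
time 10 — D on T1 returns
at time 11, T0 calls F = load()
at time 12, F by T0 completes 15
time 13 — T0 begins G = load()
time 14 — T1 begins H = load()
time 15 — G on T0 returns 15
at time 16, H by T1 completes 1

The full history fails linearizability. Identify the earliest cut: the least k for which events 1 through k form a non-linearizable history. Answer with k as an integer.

events 1..8 are still linearizable — one witness is A, C, B:
step 1: A load() → 1 — value 1
step 2: C load() → 1 — value 1
step 3: B store(15) — value 15
event 9 — E's response, time 9 — after it, nothing linearizes
include/drop combinations of the 1 pending operation (D) were all tried; none helps
e.g. A, B, C, E (pending dropped): illegal at step 3, since C load() → 1 cannot apply there
e.g. A, C, B, E (pending dropped): illegal at step 4, since E load() → 1 cannot apply there

9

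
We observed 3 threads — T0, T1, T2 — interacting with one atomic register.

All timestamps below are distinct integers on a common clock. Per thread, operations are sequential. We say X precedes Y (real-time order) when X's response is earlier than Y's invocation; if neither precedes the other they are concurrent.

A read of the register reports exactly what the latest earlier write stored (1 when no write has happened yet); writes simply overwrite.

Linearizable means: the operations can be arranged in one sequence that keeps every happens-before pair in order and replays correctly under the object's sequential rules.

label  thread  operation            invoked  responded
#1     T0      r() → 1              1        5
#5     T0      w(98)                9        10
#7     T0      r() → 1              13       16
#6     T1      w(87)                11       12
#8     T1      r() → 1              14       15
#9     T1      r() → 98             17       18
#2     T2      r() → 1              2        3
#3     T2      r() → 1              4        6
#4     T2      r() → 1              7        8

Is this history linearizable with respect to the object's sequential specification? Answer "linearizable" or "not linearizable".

the violation lands at event 15, #8's response at time 15: events 1..14 linearize, events 1..15 do not
7 completed operations, 3 real-time-consistent orders — every atomic register replay fails
including or dropping the 1 pending operation (#7) in any combination fails
e.g. #1, #2, #3, #4, #5, #6, #8 (pending dropped): illegal at step 7, since #8 r() → 1 cannot apply there
e.g. #2, #1, #3, #4, #5, #6, #8 (pending dropped): illegal at step 7, since #8 r() → 1 cannot apply there

not linearizable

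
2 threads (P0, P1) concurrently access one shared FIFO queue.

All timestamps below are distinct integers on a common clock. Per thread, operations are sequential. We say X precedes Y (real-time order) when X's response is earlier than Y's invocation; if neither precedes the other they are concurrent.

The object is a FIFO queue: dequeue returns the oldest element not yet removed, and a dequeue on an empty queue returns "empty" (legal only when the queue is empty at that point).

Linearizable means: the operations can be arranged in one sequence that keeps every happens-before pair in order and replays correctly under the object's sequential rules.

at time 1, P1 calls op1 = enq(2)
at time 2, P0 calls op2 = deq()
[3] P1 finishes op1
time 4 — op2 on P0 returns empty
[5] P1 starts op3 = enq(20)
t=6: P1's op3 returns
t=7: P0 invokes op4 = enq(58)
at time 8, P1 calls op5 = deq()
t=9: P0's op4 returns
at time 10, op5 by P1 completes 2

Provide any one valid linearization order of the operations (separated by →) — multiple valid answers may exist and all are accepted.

op2 → op1 → op3 → op4 → op5

1. op2 deq() → empty, leaving queue <>
2. op1 enq(2), leaving queue <2>
3. op3 enq(20), leaving queue <2,20>
4. op4 enq(58), leaving queue <2,20,58>
5. op5 deq() → 2, leaving queue <20,58>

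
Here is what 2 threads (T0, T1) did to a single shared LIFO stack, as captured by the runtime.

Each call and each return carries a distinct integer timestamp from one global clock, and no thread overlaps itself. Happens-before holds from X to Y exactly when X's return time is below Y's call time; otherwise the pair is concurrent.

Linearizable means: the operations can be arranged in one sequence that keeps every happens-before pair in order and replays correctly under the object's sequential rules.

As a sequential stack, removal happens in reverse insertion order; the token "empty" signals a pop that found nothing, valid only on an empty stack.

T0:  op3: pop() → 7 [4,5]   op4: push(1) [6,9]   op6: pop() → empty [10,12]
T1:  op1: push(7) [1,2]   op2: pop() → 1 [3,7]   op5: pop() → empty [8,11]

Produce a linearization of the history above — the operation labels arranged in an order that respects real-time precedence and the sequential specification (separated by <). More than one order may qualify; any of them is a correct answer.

step 1: op1 push(7) — stack <7>
step 2: op3 pop() → 7 — stack <>
step 3: op4 push(1) — stack <1>
step 4: op2 pop() → 1 — stack <>
step 5: op5 pop() → empty — stack <>
step 6: op6 pop() → empty — stack <>

op1 < op3 < op4 < op2 < op5 < op6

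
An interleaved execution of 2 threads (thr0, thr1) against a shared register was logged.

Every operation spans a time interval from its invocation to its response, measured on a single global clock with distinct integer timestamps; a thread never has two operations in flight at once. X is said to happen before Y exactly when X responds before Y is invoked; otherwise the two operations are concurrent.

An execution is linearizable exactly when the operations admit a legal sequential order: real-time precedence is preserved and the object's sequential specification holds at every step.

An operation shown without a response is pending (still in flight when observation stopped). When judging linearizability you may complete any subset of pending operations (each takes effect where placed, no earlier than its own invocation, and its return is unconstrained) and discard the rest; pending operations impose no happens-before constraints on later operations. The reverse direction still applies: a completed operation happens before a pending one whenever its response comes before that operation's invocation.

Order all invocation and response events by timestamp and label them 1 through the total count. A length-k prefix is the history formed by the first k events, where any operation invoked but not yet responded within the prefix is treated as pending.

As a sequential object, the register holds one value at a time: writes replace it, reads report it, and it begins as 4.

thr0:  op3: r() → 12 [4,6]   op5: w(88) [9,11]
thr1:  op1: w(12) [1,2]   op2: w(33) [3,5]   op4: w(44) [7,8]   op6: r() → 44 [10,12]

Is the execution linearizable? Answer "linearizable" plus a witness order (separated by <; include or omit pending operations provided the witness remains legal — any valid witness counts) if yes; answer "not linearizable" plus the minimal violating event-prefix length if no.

linearizable — witness: op1 < op3 < op2 < op4 < op6 < op5

step 1: op1 w(12) — value 12
step 2: op3 r() → 12 — value 12
step 3: op2 w(33) — value 33
step 4: op4 w(44) — value 44
step 5: op6 r() → 44 — value 44
step 6: op5 w(88) — value 88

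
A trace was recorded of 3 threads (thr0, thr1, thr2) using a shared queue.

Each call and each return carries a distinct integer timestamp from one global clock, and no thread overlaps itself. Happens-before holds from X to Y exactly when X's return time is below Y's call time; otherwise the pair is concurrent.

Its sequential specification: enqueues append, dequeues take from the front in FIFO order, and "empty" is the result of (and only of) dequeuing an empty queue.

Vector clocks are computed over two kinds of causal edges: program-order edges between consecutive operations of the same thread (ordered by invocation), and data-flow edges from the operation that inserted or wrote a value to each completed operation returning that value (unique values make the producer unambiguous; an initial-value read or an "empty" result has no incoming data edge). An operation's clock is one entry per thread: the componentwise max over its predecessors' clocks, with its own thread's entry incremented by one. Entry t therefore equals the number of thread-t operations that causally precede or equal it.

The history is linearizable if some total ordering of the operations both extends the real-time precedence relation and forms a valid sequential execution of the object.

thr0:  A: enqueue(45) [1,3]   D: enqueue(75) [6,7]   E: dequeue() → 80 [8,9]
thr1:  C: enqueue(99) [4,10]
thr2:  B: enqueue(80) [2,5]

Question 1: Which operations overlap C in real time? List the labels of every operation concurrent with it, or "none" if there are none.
concurrent with C ([4,10]): every op whose interval crosses 4..10
A [1,3]: before
B [2,5]: concurrent
D [6,7]: concurrent
E [8,9]: concurrent

B, D, E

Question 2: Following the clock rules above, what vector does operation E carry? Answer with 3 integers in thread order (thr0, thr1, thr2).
B, invoked 2, has no incoming edges; only thr2's bump applies → (0, 0, 1)
C, invoked 4, has no incoming edges; only thr1's bump applies → (0, 1, 0)
A, invoked 1, has no incoming edges; only thr0's bump applies → (1, 0, 0)
invoked at 6, D merges VC(A)=(1, 0, 0) and bumps thr0's slot → (2, 0, 0)
invoked at 8, E merges VC(B)=(0, 0, 1), VC(D)=(2, 0, 0) and bumps thr0's slot → (3, 0, 1)
target: VC(E) = (3, 0, 1)

(3, 0, 1)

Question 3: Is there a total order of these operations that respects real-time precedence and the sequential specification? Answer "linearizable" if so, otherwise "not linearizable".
one valid linearization: B, A, C, D, E
1. B enqueue(80), leaving queue <80>
2. A enqueue(45), leaving queue <80,45>
3. C enqueue(99), leaving queue <80,45,99>
4. D enqueue(75), leaving queue <80,45,99,75>
5. E dequeue() → 80, leaving queue <45,99,75>

linearizable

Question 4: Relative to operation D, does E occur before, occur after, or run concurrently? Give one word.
E spans [8,9], D spans [6,7]
resp(D)=7 < inv(E)=8

after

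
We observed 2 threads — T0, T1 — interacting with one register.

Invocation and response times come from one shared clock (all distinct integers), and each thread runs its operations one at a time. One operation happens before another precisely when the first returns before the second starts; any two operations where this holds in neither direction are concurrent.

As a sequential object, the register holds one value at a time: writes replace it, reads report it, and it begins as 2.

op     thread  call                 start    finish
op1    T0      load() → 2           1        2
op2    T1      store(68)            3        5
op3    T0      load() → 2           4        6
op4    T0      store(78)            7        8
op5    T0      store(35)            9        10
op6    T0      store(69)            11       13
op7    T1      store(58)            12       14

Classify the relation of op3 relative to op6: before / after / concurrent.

before

op3 spans [4,6], op6 spans [11,13]
resp(op3)=6 < inv(op6)=11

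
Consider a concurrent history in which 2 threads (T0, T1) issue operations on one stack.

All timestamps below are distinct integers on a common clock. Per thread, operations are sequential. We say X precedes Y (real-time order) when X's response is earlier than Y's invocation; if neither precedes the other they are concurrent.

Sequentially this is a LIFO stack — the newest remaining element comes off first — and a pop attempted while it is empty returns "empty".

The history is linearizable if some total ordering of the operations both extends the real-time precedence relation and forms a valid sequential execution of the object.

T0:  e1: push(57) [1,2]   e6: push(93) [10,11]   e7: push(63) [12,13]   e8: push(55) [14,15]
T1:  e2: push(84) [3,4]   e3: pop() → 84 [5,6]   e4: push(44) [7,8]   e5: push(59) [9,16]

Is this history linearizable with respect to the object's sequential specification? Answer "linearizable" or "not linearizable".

linearizable

one valid linearization: e1, e2, e3, e4, e5, e6, e7, e8
1. e1 push(57), leaving stack <57>
2. e2 push(84), leaving stack <57,84>
3. e3 pop() → 84, leaving stack <57>
4. e4 push(44), leaving stack <57,44>
5. e5 push(59), leaving stack <57,44,59>
6. e6 push(93), leaving stack <57,44,59,93>
7. e7 push(63), leaving stack <57,44,59,93,63>
8. e8 push(55), leaving stack <57,44,59,93,63,55>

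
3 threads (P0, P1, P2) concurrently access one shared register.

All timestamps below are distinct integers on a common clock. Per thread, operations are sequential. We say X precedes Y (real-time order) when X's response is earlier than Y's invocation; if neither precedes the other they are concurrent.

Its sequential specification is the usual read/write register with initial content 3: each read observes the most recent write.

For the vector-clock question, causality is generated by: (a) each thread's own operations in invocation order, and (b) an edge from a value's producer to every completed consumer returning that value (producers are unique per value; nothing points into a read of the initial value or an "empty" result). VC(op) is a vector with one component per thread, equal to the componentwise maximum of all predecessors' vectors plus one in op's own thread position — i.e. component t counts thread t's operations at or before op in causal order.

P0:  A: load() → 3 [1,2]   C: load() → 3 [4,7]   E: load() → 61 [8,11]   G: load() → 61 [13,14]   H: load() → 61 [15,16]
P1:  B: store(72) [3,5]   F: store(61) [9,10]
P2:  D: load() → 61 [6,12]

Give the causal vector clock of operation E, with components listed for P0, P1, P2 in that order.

B (invocation 3): nothing precedes it; P1's component alone gives (0, 1, 0)
A (invocation 1): nothing precedes it; P0's component alone gives (1, 0, 0)
merge at F (invoked 9): VC(B)=(0, 1, 0), own-thread bump on P1 → (0, 2, 0)
merge at C (invoked 4): VC(A)=(1, 0, 0), own-thread bump on P0 → (2, 0, 0)
merge at D (invoked 6): VC(F)=(0, 2, 0), own-thread bump on P2 → (0, 2, 1)
merge at E (invoked 8): VC(C)=(2, 0, 0), VC(F)=(0, 2, 0), own-thread bump on P0 → (3, 2, 0)
merge at G (invoked 13): VC(E)=(3, 2, 0), VC(F)=(0, 2, 0), own-thread bump on P0 → (4, 2, 0)
merge at H (invoked 15): VC(F)=(0, 2, 0), VC(G)=(4, 2, 0), own-thread bump on P0 → (5, 2, 0)
target: VC(E) = (3, 2, 0)

(3, 2, 0)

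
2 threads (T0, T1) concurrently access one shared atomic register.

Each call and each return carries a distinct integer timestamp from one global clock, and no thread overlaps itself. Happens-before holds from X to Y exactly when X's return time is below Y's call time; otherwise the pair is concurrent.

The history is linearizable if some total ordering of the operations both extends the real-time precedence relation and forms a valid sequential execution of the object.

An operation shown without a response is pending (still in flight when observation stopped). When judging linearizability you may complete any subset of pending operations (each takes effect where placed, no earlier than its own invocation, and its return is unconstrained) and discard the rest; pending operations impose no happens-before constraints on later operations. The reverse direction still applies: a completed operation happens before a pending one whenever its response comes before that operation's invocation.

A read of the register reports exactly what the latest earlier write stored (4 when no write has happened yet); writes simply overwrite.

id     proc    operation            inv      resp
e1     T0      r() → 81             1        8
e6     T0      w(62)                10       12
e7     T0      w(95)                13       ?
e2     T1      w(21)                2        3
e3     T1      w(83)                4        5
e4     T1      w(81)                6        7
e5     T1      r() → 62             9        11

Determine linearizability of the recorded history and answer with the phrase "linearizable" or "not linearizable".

witness order: e2, e3, e4, e1, e6, e5
1. e2 w(21), leaving value 21
2. e3 w(83), leaving value 83
3. e4 w(81), leaving value 81
4. e1 r() → 81, leaving value 81
5. e6 w(62), leaving value 62
6. e5 r() → 62, leaving value 62

linearizable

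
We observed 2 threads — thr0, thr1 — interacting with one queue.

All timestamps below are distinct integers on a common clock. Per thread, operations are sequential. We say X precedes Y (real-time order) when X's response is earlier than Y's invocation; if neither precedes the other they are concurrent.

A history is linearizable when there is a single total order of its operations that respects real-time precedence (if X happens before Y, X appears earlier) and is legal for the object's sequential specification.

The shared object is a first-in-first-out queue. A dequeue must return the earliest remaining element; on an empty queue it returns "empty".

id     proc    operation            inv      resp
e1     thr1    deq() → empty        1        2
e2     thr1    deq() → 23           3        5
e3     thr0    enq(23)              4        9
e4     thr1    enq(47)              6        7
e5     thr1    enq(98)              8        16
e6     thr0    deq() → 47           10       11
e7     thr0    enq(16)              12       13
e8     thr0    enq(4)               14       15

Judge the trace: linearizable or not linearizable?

a witness: e1, e3, e2, e4, e5, e6, e7, e8
step 1: e1 deq() → empty — queue <>
step 2: e3 enq(23) — queue <23>
step 3: e2 deq() → 23 — queue <>
step 4: e4 enq(47) — queue <47>
step 5: e5 enq(98) — queue <47,98>
step 6: e6 deq() → 47 — queue <98>
step 7: e7 enq(16) — queue <98,16>
step 8: e8 enq(4) — queue <98,16,4>

linearizable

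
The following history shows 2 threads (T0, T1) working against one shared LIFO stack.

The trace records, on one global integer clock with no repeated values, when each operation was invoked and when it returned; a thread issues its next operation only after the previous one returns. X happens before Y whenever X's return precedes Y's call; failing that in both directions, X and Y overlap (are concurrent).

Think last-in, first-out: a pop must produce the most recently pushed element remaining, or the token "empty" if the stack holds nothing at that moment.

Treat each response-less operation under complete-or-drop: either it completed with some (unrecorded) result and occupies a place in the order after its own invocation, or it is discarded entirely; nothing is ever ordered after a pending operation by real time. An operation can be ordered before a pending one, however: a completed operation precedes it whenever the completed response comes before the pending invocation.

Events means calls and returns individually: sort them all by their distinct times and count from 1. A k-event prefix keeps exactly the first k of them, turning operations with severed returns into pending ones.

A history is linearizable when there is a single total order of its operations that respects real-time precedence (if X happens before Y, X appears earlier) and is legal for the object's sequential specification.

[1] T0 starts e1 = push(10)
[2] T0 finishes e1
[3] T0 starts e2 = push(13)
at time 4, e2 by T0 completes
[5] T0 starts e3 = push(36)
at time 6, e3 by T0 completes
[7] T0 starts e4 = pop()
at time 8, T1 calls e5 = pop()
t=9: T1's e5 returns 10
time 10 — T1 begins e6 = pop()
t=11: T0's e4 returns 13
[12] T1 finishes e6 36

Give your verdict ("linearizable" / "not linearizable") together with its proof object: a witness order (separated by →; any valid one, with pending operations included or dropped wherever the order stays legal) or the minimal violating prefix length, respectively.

not linearizable — minimal violating prefix: 9 events

the violation lands at event 9, e5's response at time 9: events 1..8 linearize, events 1..9 do not
the completed operations (4 total) allow one real-time order; the LIFO stack replay rejects it
no completion choice of the 1 pending operation (e4) rescues it — every subset was tried
take e1, e2, e3, e5 (pending dropped): step 4 already fails, because e5 pop() → 10 cannot occur there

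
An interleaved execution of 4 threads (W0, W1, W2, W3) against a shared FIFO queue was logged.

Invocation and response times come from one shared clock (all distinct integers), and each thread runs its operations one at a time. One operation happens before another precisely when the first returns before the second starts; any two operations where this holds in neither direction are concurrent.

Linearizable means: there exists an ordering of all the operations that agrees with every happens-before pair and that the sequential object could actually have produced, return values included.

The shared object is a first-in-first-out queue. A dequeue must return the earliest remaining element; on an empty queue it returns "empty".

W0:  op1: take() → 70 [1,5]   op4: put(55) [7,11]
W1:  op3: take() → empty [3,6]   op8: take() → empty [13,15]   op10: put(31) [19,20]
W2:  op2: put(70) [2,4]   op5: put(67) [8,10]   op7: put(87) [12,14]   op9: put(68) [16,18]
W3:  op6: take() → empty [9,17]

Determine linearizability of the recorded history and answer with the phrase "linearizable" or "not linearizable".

prefix check: 1..14 passes, 1..15 fails once op8's time-15 response joins
every one of the 24 real-time-consistent orders over 7 completed FIFO queue ops fails the sequential spec
completion choices over the 1 pending operation (op6) were checked; none helps
take op1, op2, op3, op4, op5, op7, op8 (pending dropped): step 1 already fails, because op1 take() → 70 cannot occur there
take op1, op2, op3, op4, op5, op8, op7 (pending dropped): step 1 already fails, because op1 take() → 70 cannot occur there

not linearizable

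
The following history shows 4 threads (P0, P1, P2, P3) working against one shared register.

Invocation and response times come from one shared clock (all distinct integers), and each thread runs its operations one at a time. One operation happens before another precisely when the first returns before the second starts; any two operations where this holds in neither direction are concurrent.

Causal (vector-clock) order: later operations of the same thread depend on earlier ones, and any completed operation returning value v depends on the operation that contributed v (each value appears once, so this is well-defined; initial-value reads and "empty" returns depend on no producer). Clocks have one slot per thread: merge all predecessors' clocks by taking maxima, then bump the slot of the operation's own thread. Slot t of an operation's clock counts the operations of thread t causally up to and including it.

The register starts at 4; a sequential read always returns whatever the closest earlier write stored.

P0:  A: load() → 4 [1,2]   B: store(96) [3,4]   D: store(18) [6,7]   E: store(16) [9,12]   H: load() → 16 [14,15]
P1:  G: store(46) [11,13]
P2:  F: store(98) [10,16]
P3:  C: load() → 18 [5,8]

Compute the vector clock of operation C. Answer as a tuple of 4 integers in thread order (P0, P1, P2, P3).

F (invocation 10): nothing precedes it; P2's component alone gives (0, 0, 1, 0)
G (invocation 11): nothing precedes it; P1's component alone gives (0, 1, 0, 0)
A (invocation 1): nothing precedes it; P0's component alone gives (1, 0, 0, 0)
invoked at 3, B merges VC(A)=(1, 0, 0, 0) and bumps P0's slot → (2, 0, 0, 0)
invoked at 6, D merges VC(B)=(2, 0, 0, 0) and bumps P0's slot → (3, 0, 0, 0)
invoked at 5, C merges VC(D)=(3, 0, 0, 0) and bumps P3's slot → (3, 0, 0, 1)
invoked at 9, E merges VC(D)=(3, 0, 0, 0) and bumps P0's slot → (4, 0, 0, 0)
invoked at 14, H merges VC(E)=(4, 0, 0, 0) and bumps P0's slot → (5, 0, 0, 0)
target: VC(C) = (3, 0, 0, 1)

(3, 0, 0, 1)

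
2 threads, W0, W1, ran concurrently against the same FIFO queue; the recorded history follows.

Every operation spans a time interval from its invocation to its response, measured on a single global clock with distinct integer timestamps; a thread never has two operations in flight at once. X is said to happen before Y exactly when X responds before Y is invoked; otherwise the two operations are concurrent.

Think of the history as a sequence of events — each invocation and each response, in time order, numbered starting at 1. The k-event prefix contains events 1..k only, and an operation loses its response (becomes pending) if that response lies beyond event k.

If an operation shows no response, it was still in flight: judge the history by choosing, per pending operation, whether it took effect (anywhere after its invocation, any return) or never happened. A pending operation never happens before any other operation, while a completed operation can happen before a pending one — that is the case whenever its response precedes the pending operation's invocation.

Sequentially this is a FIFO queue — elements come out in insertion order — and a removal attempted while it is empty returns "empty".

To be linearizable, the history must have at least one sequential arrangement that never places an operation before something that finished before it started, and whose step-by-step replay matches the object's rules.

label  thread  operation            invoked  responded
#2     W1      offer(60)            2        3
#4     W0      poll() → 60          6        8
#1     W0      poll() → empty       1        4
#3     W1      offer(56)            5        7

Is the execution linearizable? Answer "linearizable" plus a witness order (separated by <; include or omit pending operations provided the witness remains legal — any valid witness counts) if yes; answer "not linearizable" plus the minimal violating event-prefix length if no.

linearizable — witness: #1 < #2 < #3 < #4

1. #1 poll() → empty, leaving queue <>
2. #2 offer(60), leaving queue <60>
3. #3 offer(56), leaving queue <60,56>
4. #4 poll() → 60, leaving queue <56>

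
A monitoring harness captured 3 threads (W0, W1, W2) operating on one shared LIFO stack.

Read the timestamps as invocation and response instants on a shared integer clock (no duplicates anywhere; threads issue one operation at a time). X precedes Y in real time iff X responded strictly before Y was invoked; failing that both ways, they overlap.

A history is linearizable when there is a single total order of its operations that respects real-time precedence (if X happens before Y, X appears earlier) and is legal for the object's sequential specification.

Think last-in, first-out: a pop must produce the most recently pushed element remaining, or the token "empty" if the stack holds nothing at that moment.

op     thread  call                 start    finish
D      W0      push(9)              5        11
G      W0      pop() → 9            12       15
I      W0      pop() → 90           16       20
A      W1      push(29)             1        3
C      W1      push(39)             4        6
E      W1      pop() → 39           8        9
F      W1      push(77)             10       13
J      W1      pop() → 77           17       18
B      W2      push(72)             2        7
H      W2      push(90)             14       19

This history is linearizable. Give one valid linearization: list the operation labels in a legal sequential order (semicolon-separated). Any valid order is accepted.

A; B; C; E; D; G; F; H; I; J

step 1: A push(29) — stack <29>
step 2: B push(72) — stack <29,72>
step 3: C push(39) — stack <29,72,39>
step 4: E pop() → 39 — stack <29,72>
step 5: D push(9) — stack <29,72,9>
step 6: G pop() → 9 — stack <29,72>
step 7: F push(77) — stack <29,72,77>
step 8: H push(90) — stack <29,72,77,90>
step 9: I pop() → 90 — stack <29,72,77>
step 10: J pop() → 77 — stack <29,72>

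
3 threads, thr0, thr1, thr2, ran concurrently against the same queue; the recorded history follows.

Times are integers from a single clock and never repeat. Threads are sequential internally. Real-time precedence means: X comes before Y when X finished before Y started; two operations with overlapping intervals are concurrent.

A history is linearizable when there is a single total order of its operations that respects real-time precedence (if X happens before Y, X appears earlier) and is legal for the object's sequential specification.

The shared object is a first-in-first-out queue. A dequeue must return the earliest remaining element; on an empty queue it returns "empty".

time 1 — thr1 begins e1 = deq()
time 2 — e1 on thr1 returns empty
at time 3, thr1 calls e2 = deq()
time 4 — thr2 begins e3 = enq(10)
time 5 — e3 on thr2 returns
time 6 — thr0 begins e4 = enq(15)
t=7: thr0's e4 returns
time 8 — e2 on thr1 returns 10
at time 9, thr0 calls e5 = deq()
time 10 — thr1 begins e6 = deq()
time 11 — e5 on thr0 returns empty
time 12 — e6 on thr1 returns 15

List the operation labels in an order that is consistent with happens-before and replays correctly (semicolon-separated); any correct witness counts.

after step 1 (e1 deq() → empty): queue <>
after step 2 (e3 enq(10)): queue <10>
after step 3 (e2 deq() → 10): queue <>
after step 4 (e4 enq(15)): queue <15>
after step 5 (e6 deq() → 15): queue <>
after step 6 (e5 deq() → empty): queue <>

e1; e3; e2; e4; e6; e5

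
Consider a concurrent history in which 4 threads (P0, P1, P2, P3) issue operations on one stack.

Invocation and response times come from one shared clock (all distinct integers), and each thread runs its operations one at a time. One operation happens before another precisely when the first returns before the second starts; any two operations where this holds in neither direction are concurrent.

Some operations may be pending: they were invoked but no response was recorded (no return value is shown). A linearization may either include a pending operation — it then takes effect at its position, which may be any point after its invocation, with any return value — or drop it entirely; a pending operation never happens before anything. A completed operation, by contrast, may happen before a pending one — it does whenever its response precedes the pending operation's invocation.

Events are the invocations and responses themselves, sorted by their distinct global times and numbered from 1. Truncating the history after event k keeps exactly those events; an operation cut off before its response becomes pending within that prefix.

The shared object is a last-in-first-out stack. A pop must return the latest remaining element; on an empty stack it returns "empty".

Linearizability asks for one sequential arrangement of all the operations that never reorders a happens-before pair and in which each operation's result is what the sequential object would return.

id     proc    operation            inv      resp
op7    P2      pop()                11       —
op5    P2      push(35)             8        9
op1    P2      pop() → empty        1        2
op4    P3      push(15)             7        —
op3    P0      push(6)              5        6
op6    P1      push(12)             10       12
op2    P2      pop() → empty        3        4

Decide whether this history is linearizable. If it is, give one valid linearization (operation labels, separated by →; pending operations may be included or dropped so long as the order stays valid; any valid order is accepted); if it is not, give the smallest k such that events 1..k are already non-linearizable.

1. op1 pop() → empty, leaving stack <>
2. op2 pop() → empty, leaving stack <>
3. op3 push(6), leaving stack <6>
4. op4 push(15) (pending, included), leaving stack <6,15>
5. op5 push(35), leaving stack <6,15,35>
6. op6 push(12), leaving stack <6,15,35,12>

linearizable — witness: op1 → op2 → op3 → op4 → op5 → op6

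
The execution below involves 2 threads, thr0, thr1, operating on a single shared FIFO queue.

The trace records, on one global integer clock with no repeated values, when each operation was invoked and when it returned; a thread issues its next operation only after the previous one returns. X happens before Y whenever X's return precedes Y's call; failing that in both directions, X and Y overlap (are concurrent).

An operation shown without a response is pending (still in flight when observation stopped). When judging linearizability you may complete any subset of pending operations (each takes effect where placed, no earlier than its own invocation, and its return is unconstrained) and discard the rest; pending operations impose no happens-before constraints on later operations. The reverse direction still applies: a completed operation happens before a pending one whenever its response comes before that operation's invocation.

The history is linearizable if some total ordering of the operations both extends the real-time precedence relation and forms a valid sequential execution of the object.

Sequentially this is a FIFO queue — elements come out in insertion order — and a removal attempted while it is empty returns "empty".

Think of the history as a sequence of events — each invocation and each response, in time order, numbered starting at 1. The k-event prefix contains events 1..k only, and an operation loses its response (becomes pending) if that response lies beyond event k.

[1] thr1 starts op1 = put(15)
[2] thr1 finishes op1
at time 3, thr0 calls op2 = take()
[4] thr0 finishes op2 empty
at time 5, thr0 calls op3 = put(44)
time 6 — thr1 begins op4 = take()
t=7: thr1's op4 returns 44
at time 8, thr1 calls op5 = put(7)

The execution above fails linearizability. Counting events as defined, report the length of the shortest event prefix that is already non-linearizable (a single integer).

events 1..3 are linearizable, e.g. via op1:
1. op1 put(15), leaving queue <15>
once event 4 joins (op2's response, time 4), exhaustive search finds no witness
sample order op1, op2 stalls at step 2 — op2 take() → empty has no legal effect

4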